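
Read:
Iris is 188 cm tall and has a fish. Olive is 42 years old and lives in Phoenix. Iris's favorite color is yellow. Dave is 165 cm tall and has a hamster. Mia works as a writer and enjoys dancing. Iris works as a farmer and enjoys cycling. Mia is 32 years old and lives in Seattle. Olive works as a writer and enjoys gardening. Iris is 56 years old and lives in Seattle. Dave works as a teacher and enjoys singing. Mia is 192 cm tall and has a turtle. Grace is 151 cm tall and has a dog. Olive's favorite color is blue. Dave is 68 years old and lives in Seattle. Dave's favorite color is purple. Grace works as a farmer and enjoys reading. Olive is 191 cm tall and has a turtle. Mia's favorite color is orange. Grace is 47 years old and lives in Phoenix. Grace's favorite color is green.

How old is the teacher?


The teacher is Dave, age 68

68


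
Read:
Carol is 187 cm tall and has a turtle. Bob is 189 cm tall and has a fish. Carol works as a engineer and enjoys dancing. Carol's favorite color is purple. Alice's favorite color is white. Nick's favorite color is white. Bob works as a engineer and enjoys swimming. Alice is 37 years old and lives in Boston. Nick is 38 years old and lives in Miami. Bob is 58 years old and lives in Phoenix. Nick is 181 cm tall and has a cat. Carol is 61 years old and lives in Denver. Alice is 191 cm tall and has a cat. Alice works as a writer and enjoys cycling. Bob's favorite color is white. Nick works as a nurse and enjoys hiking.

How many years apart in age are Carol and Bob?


61 vs 58, diff = 3

3


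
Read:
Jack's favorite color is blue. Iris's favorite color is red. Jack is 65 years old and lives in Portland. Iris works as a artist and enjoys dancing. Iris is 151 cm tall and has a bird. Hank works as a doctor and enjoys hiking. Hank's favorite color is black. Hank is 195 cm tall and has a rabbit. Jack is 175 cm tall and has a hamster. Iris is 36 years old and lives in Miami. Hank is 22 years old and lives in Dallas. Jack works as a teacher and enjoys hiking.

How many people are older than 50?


Filter: 1

1


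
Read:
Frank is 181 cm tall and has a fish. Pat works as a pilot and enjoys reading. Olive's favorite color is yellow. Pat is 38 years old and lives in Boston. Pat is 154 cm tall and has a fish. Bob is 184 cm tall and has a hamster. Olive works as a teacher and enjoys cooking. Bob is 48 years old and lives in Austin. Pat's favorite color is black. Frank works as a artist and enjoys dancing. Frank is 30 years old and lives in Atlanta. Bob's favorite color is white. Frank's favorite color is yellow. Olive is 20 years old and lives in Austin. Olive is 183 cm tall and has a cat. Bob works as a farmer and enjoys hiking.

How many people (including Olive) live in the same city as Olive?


Olive lives in Austin. Count = 2

2


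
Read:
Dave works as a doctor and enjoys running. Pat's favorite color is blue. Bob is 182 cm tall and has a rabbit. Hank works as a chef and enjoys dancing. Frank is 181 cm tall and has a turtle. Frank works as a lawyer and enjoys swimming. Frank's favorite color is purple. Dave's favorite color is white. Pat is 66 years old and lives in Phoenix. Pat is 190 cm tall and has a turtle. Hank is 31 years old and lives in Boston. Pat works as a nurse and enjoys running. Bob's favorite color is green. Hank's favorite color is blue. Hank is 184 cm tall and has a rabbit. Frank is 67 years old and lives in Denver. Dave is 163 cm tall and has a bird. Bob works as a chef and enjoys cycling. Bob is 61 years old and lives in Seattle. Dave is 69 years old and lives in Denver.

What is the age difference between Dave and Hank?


|69 - 31| = 38

38


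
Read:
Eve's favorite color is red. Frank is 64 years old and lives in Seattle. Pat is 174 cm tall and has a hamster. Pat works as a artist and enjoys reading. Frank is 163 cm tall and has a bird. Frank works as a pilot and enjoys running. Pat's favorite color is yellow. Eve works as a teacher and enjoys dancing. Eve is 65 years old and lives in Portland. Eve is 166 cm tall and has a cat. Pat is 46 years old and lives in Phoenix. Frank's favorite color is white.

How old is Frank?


Frank is 64 years old

64


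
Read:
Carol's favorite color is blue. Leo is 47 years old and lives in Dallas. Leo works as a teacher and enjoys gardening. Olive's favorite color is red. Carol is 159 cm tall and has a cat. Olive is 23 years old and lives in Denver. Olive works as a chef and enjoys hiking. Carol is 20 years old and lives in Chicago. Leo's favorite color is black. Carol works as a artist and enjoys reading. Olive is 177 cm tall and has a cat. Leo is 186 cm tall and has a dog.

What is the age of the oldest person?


Oldest: Leo at 47

47


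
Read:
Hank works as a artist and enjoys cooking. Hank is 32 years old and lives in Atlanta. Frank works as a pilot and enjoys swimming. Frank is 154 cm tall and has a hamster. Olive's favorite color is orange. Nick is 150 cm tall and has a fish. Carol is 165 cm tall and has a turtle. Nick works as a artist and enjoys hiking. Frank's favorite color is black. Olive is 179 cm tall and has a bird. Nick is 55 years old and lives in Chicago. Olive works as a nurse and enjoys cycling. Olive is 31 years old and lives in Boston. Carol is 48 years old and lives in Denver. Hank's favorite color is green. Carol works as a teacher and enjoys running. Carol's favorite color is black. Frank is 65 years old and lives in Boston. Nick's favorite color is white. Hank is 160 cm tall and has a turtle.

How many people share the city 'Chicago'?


Count: 1

1


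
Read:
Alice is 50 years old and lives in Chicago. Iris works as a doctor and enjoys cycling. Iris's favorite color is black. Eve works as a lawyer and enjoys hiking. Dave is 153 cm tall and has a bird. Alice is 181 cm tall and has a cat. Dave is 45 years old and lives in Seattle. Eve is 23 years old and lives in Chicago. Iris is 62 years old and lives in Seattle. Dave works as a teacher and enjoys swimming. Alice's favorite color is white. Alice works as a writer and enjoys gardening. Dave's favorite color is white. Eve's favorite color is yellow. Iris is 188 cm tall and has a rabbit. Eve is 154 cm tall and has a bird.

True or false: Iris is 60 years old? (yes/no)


Iris is actually 62. no

no


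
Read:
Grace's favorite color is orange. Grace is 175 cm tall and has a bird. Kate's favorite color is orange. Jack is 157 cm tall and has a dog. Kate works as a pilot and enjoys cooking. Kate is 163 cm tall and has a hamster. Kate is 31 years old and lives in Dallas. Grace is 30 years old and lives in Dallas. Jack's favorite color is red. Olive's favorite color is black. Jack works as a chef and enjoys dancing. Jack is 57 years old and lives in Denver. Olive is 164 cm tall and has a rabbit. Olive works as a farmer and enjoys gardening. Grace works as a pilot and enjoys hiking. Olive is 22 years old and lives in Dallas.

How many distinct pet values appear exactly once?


Unique pet values: 4

4


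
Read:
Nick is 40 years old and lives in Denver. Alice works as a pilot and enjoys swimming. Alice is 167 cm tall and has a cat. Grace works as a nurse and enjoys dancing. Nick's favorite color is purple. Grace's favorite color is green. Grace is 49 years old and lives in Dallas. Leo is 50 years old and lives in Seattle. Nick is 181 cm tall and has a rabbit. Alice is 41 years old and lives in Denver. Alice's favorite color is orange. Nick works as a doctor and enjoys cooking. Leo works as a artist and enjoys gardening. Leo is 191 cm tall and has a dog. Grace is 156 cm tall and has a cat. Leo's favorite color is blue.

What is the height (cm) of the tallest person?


Tallest: Leo at 191 cm

191


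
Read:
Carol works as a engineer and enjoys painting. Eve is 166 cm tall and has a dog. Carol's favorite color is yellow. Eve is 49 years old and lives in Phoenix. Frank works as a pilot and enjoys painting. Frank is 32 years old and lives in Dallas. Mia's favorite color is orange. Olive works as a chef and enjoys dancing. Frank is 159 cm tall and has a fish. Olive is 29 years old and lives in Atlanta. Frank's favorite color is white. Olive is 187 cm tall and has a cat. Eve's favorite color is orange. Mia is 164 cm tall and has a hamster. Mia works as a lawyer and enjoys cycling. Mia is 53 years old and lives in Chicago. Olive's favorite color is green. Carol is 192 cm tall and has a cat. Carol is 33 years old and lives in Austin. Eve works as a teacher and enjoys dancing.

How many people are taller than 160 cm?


Taller than 160: 4

4


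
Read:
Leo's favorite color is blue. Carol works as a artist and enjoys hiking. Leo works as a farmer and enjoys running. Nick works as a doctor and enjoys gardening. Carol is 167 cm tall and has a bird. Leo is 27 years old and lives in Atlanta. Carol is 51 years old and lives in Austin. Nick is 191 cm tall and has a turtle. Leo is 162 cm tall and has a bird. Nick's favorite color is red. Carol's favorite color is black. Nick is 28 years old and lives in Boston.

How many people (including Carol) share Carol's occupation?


Carol is a artist. Count = 1

1


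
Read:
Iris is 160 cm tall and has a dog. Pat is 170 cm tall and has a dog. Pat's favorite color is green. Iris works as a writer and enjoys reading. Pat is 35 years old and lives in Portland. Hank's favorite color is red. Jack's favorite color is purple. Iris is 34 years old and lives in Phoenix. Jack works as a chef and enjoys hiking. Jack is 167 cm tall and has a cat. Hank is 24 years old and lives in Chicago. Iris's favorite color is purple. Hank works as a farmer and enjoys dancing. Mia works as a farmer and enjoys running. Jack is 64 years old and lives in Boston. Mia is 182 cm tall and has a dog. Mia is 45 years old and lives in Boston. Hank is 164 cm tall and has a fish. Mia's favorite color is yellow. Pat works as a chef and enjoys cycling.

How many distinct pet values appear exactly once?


Unique pet values: 2

2


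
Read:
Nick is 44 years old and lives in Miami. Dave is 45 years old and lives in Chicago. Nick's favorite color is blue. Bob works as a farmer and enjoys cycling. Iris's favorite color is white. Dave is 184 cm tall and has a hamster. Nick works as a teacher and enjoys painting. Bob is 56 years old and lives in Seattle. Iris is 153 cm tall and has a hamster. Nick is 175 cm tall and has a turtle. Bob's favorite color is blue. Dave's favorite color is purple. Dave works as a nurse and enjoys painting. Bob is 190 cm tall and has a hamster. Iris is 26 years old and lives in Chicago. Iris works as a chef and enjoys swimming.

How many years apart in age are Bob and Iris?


56 vs 26, diff = 30

30


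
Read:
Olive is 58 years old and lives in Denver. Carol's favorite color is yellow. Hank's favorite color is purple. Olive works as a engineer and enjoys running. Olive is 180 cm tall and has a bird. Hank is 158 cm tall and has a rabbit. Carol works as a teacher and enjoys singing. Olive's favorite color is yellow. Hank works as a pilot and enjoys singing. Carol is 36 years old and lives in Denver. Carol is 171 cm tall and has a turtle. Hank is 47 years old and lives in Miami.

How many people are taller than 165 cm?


Taller than 165: 2

2


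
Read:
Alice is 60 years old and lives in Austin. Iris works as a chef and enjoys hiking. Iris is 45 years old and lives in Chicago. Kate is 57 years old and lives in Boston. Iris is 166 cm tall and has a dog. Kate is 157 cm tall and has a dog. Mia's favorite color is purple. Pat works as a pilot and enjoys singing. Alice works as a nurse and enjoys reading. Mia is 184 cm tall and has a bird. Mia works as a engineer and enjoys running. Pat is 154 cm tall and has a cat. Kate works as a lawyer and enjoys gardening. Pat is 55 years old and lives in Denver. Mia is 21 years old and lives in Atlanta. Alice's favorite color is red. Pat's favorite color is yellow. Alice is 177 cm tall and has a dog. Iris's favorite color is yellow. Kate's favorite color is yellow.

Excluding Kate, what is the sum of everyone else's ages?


Sum (excluding Kate): 181

181


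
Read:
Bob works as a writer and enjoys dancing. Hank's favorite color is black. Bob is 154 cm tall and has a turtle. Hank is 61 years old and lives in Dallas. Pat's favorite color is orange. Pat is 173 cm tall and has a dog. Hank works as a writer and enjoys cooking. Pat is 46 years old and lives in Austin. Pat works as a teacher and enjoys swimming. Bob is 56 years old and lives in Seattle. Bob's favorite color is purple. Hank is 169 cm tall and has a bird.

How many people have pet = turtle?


Count: 1

1


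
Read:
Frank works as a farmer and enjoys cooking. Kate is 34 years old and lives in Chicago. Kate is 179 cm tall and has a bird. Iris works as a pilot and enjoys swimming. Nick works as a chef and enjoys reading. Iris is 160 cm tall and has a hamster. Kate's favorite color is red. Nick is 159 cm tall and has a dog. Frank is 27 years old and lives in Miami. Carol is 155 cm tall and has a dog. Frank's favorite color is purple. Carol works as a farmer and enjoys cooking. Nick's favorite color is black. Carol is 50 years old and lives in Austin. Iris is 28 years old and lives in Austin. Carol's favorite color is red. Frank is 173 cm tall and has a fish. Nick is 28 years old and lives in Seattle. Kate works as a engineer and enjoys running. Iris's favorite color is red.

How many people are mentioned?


People: Kate, Nick, Frank, Iris, Carol. Count = 5

5


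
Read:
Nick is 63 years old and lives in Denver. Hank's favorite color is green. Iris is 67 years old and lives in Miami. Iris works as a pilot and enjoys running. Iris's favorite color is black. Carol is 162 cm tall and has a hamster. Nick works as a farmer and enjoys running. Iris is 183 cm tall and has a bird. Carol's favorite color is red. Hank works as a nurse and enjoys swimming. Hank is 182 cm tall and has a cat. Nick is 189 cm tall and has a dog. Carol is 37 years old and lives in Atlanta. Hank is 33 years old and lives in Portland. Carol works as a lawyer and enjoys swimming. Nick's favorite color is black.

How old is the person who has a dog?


Person with dog is Nick, age 63

63


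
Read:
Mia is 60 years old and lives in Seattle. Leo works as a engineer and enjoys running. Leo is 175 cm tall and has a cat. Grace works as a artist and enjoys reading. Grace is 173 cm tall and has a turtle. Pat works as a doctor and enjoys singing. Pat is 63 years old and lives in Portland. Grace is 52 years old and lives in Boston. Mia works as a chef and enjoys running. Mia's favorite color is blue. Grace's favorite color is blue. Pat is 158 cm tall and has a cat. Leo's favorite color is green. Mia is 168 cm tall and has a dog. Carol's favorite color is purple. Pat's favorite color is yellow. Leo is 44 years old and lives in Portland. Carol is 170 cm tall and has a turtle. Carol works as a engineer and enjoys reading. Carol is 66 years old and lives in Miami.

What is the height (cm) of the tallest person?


Tallest: Leo at 175 cm

175


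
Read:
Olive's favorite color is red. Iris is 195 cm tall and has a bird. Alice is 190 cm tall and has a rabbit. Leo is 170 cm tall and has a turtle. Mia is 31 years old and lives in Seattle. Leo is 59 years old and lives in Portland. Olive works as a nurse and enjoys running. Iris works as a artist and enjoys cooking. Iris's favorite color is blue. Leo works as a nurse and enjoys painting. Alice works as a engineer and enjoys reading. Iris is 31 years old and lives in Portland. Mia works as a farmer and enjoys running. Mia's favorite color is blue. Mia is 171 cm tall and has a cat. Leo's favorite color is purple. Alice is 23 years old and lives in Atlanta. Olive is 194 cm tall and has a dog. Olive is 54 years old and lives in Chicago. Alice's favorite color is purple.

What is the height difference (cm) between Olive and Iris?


|194 - 195| = 1

1


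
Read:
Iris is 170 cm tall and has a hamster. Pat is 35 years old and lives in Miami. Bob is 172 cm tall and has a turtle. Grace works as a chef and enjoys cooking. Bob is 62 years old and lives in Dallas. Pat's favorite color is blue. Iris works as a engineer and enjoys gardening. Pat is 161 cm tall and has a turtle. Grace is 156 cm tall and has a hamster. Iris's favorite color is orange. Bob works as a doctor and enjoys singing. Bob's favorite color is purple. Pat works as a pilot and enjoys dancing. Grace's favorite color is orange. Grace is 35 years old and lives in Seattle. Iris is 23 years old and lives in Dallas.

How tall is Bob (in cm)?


Bob is 172 cm tall

172


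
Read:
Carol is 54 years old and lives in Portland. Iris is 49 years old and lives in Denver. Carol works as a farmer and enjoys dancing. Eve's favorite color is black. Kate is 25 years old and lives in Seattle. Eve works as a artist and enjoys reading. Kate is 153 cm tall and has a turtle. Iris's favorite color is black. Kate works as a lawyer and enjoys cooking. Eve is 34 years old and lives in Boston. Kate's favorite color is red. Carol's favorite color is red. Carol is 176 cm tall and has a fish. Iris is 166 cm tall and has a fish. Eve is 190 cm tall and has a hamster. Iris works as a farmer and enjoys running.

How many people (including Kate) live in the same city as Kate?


Kate lives in Seattle. Count = 1

1


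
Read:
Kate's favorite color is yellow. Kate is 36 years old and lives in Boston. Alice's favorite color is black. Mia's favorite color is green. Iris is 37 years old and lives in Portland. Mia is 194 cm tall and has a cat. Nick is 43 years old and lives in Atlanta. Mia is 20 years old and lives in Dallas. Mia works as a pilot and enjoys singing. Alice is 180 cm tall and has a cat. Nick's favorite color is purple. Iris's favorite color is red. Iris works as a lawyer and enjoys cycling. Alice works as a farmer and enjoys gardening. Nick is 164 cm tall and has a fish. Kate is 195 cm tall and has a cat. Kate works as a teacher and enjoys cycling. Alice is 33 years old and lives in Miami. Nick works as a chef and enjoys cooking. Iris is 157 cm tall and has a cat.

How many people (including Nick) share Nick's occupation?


Nick is a chef. Count = 1

1


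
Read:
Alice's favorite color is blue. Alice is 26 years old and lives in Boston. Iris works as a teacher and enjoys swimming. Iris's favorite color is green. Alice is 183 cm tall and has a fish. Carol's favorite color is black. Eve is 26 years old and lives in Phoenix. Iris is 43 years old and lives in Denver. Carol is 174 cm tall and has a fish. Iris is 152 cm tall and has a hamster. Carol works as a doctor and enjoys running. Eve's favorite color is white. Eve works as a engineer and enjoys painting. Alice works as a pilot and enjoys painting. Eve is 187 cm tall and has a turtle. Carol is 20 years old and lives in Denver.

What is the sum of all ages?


26+20+43+26 = 115

115


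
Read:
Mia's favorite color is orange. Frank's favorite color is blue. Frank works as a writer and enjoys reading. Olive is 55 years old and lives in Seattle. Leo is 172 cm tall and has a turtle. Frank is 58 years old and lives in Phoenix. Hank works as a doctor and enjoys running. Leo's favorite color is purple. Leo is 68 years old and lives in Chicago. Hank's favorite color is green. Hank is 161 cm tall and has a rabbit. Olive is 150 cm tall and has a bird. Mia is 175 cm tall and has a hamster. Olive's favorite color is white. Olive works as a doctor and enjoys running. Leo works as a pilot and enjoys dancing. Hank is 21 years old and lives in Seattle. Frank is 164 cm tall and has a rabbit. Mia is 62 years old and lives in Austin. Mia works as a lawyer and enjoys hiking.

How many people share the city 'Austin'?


Count: 1

1


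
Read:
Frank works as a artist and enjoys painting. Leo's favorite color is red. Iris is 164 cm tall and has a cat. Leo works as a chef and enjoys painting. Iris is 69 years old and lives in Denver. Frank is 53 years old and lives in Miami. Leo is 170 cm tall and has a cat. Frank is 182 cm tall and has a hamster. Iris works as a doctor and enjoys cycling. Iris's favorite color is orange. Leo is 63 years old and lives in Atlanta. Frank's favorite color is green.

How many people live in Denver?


Count in Denver: 1

1


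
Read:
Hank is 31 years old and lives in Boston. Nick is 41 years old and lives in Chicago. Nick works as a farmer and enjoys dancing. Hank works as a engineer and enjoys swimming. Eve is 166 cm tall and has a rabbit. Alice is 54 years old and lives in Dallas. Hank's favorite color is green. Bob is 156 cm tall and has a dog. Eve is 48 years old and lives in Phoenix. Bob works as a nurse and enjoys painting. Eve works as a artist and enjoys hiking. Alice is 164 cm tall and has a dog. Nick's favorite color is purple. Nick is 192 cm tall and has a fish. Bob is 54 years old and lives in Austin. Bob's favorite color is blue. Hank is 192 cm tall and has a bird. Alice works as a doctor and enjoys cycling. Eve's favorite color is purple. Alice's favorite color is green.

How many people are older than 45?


Filter: 3

3


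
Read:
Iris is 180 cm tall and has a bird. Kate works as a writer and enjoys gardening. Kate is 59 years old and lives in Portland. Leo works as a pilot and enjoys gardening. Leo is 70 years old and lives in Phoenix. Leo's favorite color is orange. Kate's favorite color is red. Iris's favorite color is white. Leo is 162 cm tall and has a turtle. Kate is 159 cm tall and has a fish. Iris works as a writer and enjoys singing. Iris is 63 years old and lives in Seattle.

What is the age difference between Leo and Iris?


|70 - 63| = 7

7


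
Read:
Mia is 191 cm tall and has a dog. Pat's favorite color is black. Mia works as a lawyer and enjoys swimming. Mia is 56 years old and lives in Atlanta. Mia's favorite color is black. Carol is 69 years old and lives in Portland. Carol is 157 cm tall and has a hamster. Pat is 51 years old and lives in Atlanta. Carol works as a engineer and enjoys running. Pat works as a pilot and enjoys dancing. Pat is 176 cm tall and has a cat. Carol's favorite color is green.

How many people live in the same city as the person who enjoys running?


Person with hobby running is Carol, city Portland. Count = 1

1


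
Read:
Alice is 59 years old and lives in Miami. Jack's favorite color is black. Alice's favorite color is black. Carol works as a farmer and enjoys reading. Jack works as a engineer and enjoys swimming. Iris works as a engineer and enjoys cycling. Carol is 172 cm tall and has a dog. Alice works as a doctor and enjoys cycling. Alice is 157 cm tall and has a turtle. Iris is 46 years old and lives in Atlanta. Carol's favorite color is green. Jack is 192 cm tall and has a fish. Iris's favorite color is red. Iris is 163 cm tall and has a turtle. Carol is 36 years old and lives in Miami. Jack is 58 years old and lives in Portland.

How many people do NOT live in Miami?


Not in Miami: 2

2


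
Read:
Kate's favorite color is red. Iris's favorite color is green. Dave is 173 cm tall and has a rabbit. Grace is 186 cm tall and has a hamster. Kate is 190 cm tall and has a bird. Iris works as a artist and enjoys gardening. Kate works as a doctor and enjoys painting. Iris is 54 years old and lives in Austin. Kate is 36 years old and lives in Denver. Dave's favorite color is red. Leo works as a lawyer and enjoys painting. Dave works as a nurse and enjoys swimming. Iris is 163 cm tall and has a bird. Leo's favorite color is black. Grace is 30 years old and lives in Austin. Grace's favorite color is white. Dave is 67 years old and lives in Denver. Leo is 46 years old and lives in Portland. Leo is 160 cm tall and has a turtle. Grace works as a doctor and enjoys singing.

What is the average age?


Sum=233, n=5, avg=46.6

46.6


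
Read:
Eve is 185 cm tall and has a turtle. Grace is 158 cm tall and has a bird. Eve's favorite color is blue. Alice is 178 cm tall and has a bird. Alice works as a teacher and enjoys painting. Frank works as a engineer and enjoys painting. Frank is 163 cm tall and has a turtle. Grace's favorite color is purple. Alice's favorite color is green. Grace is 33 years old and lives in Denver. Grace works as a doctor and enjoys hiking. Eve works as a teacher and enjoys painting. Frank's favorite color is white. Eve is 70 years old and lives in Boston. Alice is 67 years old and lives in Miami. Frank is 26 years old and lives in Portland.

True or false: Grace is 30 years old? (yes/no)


Grace is actually 33. no

no


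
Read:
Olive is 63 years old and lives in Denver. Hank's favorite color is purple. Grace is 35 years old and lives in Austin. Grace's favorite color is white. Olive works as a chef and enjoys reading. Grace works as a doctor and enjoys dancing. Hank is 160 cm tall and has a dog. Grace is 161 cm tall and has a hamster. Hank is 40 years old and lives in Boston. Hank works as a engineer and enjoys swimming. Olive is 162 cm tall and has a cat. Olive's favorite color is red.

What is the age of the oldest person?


Oldest: Olive at 63

63


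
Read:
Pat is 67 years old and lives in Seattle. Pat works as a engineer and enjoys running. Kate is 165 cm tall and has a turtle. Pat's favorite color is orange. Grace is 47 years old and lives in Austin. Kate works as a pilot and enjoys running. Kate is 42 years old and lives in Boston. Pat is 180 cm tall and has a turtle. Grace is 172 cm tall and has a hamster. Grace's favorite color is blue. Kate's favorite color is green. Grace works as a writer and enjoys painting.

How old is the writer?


The writer is Grace, age 47

47


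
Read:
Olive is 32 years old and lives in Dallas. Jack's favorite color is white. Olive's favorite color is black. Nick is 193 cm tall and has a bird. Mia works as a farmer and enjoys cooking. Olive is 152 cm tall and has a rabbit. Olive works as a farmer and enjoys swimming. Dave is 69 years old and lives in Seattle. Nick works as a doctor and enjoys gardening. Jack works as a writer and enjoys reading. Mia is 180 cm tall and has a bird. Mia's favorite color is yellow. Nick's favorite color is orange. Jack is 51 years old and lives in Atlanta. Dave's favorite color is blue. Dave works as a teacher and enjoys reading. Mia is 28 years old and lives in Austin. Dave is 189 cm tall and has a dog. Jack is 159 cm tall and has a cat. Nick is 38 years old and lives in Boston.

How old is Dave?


Dave is 69 years old

69


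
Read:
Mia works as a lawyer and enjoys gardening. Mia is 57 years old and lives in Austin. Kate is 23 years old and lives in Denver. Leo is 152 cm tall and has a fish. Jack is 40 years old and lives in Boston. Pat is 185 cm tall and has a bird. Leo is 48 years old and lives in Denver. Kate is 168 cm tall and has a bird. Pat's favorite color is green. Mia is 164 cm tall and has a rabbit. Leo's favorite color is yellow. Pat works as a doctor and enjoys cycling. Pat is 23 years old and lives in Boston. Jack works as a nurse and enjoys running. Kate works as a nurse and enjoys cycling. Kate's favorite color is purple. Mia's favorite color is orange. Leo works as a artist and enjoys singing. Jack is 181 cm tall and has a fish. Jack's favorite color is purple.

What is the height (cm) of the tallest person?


Tallest: Pat at 185 cm

185


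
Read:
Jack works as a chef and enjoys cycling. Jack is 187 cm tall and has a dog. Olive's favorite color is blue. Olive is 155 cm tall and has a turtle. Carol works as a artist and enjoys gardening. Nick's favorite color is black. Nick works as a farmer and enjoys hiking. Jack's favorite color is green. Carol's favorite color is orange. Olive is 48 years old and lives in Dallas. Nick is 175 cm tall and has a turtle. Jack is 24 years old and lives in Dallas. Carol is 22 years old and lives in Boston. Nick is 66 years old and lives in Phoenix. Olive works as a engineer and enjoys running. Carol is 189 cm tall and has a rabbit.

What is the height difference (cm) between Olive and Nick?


|155 - 175| = 20

20


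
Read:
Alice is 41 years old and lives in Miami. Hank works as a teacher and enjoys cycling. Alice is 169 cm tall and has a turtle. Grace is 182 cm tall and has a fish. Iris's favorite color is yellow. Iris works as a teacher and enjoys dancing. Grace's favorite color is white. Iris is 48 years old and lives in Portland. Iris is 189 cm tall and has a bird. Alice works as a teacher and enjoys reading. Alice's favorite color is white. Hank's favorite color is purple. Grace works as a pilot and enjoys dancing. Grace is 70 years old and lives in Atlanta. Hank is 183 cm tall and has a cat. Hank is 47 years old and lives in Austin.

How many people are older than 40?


Filter: 4

4


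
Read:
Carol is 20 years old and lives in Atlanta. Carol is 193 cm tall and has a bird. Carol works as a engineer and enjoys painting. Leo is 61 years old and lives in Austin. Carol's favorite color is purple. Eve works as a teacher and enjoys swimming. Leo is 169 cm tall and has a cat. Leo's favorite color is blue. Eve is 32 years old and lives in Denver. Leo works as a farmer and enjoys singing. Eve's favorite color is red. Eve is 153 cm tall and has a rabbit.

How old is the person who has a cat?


Person with cat is Leo, age 61

61


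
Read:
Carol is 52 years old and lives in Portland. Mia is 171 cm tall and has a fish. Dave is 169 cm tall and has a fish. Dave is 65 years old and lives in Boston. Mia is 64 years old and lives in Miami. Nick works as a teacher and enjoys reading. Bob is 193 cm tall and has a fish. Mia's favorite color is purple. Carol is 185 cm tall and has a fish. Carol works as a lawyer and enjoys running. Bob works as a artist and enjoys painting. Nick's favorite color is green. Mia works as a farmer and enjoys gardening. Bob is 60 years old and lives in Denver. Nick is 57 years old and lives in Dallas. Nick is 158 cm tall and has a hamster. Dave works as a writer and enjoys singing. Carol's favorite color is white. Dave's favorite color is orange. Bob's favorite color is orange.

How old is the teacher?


The teacher is Nick, age 57

57


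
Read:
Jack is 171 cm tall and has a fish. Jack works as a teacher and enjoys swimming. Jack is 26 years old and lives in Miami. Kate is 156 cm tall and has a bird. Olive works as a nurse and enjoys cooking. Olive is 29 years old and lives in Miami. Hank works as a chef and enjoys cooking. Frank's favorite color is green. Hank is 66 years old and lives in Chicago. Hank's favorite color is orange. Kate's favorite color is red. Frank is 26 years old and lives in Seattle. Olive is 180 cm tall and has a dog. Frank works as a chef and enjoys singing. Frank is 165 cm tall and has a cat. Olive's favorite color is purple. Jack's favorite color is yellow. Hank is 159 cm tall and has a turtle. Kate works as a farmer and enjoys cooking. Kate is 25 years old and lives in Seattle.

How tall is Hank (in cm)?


Hank is 159 cm tall

159


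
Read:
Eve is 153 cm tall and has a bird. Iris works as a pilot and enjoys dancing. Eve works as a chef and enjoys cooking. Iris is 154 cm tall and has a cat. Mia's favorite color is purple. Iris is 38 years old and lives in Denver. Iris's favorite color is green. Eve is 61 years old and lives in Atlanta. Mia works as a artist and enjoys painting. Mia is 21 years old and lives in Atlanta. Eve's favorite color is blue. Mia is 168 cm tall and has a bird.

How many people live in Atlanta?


Count in Atlanta: 2

2


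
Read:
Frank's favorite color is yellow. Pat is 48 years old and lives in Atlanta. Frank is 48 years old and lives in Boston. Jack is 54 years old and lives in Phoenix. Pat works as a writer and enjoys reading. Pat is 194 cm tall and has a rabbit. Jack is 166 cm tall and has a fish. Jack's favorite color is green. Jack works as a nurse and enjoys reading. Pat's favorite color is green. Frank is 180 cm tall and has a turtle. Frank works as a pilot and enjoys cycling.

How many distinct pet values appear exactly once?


Unique pet values: 3

3


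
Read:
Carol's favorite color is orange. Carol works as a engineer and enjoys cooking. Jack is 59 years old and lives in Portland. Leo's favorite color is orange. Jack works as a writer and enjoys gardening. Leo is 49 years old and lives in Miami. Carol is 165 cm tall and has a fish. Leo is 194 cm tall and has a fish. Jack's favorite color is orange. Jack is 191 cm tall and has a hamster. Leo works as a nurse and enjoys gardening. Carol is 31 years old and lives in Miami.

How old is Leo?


Leo is 49 years old

49


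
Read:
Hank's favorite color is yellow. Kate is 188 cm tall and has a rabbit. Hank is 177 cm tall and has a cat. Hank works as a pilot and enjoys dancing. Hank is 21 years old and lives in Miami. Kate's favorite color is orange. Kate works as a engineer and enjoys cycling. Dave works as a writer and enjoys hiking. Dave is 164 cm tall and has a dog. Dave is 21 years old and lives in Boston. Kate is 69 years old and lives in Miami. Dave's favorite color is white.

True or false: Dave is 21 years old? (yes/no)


Dave is actually 21. yes

yes


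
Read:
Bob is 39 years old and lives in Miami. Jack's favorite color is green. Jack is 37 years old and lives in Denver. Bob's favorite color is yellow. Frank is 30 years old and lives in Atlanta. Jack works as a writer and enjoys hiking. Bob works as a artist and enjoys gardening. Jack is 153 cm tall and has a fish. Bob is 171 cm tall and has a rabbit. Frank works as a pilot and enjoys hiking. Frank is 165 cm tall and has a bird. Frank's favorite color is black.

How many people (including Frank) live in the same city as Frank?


Frank lives in Atlanta. Count = 1

1


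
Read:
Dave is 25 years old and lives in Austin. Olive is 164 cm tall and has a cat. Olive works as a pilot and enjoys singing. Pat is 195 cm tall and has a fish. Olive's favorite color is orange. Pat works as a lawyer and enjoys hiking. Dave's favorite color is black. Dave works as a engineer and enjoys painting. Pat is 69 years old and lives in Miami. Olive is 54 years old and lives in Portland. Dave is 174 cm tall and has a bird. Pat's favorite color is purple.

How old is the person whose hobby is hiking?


Person with hobby=hiking is Pat, age 69

69


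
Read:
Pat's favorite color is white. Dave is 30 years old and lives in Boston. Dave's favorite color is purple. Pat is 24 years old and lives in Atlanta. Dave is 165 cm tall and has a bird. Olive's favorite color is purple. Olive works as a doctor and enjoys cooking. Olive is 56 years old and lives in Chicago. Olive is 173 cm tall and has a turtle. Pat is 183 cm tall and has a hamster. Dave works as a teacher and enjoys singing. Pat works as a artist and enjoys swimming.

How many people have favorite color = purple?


Count: 2

2


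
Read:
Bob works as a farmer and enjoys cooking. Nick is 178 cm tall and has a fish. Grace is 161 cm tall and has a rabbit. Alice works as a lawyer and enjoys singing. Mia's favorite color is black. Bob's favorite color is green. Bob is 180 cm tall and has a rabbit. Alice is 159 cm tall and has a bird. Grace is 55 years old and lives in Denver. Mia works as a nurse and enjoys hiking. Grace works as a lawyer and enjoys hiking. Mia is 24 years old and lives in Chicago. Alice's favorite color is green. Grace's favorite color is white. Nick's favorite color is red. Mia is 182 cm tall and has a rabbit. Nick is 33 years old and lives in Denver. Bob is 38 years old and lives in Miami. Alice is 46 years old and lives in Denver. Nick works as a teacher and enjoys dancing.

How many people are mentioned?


People: Nick, Grace, Mia, Bob, Alice. Count = 5

5


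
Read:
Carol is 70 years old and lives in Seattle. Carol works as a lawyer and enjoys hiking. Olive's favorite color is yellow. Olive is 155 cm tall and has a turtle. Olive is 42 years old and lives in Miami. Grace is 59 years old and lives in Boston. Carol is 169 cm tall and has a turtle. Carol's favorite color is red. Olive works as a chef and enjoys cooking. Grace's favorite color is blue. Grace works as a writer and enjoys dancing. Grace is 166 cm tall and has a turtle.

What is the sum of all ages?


59+70+42 = 171

171


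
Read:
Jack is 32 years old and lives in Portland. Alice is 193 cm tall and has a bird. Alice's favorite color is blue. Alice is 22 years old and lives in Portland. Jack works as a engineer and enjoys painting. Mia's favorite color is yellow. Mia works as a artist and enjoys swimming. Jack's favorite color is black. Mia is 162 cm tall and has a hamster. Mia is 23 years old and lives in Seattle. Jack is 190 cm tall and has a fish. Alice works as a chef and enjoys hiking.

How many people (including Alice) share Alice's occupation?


Alice is a chef. Count = 1

1


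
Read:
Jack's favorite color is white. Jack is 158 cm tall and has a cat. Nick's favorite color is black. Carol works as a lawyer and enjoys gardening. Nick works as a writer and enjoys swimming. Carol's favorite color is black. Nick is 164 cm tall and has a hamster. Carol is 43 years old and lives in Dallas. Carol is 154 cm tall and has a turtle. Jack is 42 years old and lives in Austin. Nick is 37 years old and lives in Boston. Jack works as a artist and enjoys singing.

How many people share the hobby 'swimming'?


Count: 1

1


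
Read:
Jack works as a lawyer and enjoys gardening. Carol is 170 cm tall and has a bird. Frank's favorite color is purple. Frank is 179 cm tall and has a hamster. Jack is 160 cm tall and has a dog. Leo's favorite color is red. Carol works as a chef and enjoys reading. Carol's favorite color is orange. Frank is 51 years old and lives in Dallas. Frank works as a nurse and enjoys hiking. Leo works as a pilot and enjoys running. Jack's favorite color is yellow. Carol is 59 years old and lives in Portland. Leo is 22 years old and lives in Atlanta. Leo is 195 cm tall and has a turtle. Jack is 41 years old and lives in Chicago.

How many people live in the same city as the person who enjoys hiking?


Person with hobby hiking is Frank, city Dallas. Count = 1

1


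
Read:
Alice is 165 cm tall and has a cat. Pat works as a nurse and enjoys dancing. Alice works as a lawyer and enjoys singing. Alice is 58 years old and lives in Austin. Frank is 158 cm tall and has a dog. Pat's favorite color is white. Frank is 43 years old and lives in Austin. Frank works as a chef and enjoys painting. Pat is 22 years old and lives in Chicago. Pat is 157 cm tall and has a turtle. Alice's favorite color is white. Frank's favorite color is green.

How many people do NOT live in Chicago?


Not in Chicago: 2

2


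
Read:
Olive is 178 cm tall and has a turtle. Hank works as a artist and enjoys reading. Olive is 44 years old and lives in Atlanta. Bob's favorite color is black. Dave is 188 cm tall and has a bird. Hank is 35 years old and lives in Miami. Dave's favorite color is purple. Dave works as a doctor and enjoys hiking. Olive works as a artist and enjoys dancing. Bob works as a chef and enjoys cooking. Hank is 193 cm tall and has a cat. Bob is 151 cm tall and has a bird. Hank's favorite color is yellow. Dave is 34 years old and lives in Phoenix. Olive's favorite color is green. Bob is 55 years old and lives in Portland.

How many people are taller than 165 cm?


Taller than 165: 3

3


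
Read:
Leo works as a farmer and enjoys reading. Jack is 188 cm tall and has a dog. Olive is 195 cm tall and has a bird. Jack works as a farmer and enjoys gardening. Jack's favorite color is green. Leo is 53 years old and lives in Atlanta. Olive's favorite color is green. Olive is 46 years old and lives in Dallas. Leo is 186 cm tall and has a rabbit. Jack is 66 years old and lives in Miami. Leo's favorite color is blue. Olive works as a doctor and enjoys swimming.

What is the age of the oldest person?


Oldest: Jack at 66

66


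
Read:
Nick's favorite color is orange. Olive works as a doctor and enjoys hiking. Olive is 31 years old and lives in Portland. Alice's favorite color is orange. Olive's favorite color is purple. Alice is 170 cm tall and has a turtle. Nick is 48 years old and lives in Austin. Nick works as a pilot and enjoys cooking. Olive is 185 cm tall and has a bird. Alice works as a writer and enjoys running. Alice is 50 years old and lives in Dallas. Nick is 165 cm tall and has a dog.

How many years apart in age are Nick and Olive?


48 vs 31, diff = 17

17
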